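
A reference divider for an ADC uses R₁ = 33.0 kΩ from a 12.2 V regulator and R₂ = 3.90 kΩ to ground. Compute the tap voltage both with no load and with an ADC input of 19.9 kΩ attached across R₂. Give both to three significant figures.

Open-circuit: V = 12.2 × 3.90/(33.0 + 3.90) = 1.29 V.
With the load, R₂ becomes R₂‖R_L = 3.261 kΩ, so V = 12.2 × 3.261/36.26 = 1.10 V.

Unloaded: 1.29 V; loaded: 1.10 V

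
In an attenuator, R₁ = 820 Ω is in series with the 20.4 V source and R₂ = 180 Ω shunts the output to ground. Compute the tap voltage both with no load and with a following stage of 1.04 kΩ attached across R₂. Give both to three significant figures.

Unloaded: 3.67 V; loaded: 3.22 V

Open-circuit: V = 20.4 × 180/(820 + 180) = 3.67 V.
With the load, R₂ becomes R₂‖R_L = 153.4 Ω, so V = 20.4 × 153.4/973.4 = 3.22 V.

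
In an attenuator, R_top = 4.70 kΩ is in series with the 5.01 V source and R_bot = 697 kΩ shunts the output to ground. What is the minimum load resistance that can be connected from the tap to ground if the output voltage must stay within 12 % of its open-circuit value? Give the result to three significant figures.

R_L(min) ≈ 34.2 kΩ

Output resistance R_th = R_top‖R_bot = (4.70 × 697)/701.7 = 4.669 kΩ.
The fractional drop is R_th/(R_th + R_L); requiring this ≤ 0.120 gives R_L ≥ R_th(1/0.120 − 1) = 4.669 × 7.333 = 34.2 kΩ.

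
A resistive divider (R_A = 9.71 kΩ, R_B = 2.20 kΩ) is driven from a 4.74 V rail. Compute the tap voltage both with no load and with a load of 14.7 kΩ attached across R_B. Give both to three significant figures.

Unloaded: 0.876 V; loaded: 0.780 V

Open-circuit: V = 4.74 × 2.20/(9.71 + 2.20) = 0.876 V.
With the load, R_B becomes R_B‖R_L = 1.914 kΩ, so V = 4.74 × 1.914/11.62 = 0.780 V.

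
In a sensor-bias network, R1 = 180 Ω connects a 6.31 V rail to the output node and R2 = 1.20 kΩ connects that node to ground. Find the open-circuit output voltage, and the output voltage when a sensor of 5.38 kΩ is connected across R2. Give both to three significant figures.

Open-circuit: V = 6.31 × 1200/(180 + 1200) = 5.49 V.
With the load, R2 becomes R2‖R_L = 981.2 Ω, so V = 6.31 × 981.2/1161 = 5.33 V.

Unloaded: 5.49 V; loaded: 5.33 V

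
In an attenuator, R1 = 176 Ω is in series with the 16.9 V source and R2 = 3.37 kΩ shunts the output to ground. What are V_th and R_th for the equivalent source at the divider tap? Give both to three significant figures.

V_th is the open-circuit tap voltage: 16.9 × 3370/(176 + 3370) = 16.1 V.
With the supply zeroed, R1 and R2 appear in parallel from the tap: R_th = R1‖R2 = (176 × 3370)/3546 = 167 Ω.

V_th = 16.1 V, R_th = 167 Ω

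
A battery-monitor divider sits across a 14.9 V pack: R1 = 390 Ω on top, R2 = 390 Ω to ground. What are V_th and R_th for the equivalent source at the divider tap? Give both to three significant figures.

V_th is the open-circuit tap voltage: 14.9 × 390/(390 + 390) = 7.45 V.
With the supply zeroed, R1 and R2 appear in parallel from the tap: R_th = R1‖R2 = (390 × 390)/780.0 = 195 Ω.

V_th = 7.45 V, R_th = 195 Ω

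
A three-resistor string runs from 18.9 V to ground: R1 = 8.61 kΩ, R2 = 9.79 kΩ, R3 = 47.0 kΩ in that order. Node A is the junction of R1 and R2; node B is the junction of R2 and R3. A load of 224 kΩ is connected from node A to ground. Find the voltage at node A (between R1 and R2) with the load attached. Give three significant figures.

Below node A the series string R2+R3 = 56.79 kΩ sits in parallel with the 224 kΩ load: 45.30 kΩ.
V_A = 18.9 × 45.30/(8.61 + 45.30) = 15.9 V.

V ≈ 15.9 V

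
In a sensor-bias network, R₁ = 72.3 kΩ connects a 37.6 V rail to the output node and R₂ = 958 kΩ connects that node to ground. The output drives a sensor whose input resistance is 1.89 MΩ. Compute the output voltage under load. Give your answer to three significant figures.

The load sits in parallel with R₂: R₂‖R_L = (958 × 1890) / (958 + 1890) = 635.8 kΩ.
V_out = 37.6 × 635.8 / (72.3 + 635.8) = 37.6 × 635.8/708.1 = 33.8 V.

V_out ≈ 33.8 V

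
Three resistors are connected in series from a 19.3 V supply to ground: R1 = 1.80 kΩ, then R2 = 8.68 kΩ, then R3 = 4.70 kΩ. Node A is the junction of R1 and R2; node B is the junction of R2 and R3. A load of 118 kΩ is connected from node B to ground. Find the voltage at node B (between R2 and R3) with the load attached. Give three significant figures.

At node B, R3 is in parallel with the load: R3‖R_L = 4.520 kΩ.
Below node A the resistance is R2 + (R3‖R_L) = 13.20 kΩ, so V_A = 19.3 × 13.20/15.00 = 16.98 V.
Then V_B = V_A × (R3‖R_L)/(R2 + R3‖R_L) = 16.98 × 4.520/13.20 = 5.82 V.

V ≈ 5.82 V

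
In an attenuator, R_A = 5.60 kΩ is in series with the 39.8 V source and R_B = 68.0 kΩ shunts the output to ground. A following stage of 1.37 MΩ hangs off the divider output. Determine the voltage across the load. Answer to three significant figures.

V_out ≈ 36.6 V

The load sits in parallel with R_B: R_B‖R_L = (68.0 × 1370) / (68.0 + 1370) = 64.78 kΩ.
V_out = 39.8 × 64.78 / (5.60 + 64.78) = 39.8 × 64.78/70.38 = 36.6 V.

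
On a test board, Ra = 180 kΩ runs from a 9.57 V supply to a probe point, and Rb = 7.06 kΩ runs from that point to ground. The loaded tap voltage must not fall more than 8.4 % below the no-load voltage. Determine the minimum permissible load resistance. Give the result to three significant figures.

R_L(min) ≈ 74.1 kΩ

Output resistance R_th = Ra‖Rb = (180 × 7.06)/187.1 = 6.794 kΩ.
The fractional drop is R_th/(R_th + R_L); requiring this ≤ 0.0840 gives R_L ≥ R_th(1/0.0840 − 1) = 6.794 × 10.90 = 74.1 kΩ.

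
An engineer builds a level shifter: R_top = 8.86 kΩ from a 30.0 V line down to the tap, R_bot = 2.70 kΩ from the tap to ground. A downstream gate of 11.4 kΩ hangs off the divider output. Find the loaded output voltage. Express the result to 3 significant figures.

The load sits in parallel with R_bot: R_bot‖R_L = (2.70 × 11.4) / (2.70 + 11.4) = 2.183 kΩ.
V_out = 30.0 × 2.183 / (8.86 + 2.183) = 30.0 × 2.183/11.04 = 5.93 V.

V_out ≈ 5.93 V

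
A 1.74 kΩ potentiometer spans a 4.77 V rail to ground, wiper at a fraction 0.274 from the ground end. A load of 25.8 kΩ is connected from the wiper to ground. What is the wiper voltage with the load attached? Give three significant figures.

V ≈ 1.29 V

The wiper splits the pot into (1−α)R = 1263 Ω above and αR = 476.8 Ω below.
Lower section ‖ load = 468.1 Ω.
V_wiper = 4.77 × 468.1/(1263 + 468.1) = 1.29 V.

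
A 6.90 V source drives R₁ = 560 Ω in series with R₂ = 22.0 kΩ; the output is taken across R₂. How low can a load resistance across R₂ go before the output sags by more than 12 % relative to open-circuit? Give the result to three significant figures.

R_L(min) ≈ 4.00 kΩ

Output resistance R_th = R₁‖R₂ = (560 × 22000)/22560 = 546.1 Ω.
The fractional drop is R_th/(R_th + R_L); requiring this ≤ 0.120 gives R_L ≥ R_th(1/0.120 − 1) = 546.1 × 7.333 = 4.00 kΩ.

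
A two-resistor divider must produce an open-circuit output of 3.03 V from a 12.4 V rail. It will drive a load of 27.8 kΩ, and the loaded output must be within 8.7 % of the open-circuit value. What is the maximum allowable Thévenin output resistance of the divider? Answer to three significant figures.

Loading drop = R_th/(R_th + R_L) ≤ 0.0870, so R_th ≤ R_L · ε/(1−ε) = 27.8 kΩ × 0.0870/0.9130 = 2.65 kΩ.
(Any R1, R2 with R2/(R1+R2) = 0.244 and R1‖R2 ≤ 2.65 kΩ will meet the spec.)

R_th ≤ 2.65 kΩ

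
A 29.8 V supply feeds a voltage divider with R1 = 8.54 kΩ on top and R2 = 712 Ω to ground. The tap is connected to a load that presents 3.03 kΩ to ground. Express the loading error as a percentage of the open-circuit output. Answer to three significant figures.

Unloaded V = 29.8 × 712/9252 = 2.293 V.
Loaded: R2‖R_L = 576.5 Ω, giving V = 29.8 × 576.5/9117 = 1.885 V.
Drop = (2.293 − 1.885) / 2.293 = 17.8 %.

17.8 %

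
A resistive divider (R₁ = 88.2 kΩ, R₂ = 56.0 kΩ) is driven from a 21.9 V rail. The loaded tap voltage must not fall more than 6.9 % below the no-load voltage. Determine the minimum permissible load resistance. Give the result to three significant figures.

R_L(min) ≈ 462 kΩ

Output resistance R_th = R₁‖R₂ = (88.2 × 56.0)/144.2 = 34.25 kΩ.
The fractional drop is R_th/(R_th + R_L); requiring this ≤ 0.0690 gives R_L ≥ R_th(1/0.0690 − 1) = 34.25 × 13.49 = 462 kΩ.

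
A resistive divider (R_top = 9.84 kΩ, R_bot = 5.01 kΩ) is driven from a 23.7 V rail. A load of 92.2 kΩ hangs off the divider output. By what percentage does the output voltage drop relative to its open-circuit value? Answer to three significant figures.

The divider's output (Thévenin) resistance is R_top‖R_bot = 3.320 kΩ.
Fractional drop under load = R_th/(R_th + R_L) = 3.320 / (3.320 + 92.2) = 0.03475.
So the output falls by 3.48 %.

3.48 %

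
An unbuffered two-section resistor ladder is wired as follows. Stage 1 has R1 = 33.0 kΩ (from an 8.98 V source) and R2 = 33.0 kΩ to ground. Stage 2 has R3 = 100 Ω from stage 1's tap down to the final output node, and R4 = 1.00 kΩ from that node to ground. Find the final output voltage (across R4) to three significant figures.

V_out ≈ 0.255 V

Stage 2 presents R3+R4 = 1100 Ω as a load on stage 1's tap.
Stage 1's lower leg becomes R2‖(R3+R4) = 1065 Ω, so V_mid = 8.98 × 1065/34060 = 0.2806 V.
Stage 2 is itself unloaded: V_out = V_mid × R4/(R3+R4) = 0.2806 × 1000/1100 = 0.255 V.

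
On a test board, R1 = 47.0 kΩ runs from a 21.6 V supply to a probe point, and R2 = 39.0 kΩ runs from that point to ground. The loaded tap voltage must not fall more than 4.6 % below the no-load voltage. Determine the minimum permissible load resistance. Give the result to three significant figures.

R_L(min) ≈ 442 kΩ

Output resistance R_th = R1‖R2 = (47.0 × 39.0)/86.00 = 21.31 kΩ.
The fractional drop is R_th/(R_th + R_L); requiring this ≤ 0.0460 gives R_L ≥ R_th(1/0.0460 − 1) = 21.31 × 20.74 = 442 kΩ.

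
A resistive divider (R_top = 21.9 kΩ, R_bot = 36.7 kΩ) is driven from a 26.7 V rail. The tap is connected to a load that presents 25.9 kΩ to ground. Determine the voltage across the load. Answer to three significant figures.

V_out ≈ 10.9 V

The load sits in parallel with R_bot: R_bot‖R_L = (36.7 × 25.9) / (36.7 + 25.9) = 15.18 kΩ.
V_out = 26.7 × 15.18 / (21.9 + 15.18) = 26.7 × 15.18/37.08 = 10.9 V.
(Unloaded it would have been 16.7 V.)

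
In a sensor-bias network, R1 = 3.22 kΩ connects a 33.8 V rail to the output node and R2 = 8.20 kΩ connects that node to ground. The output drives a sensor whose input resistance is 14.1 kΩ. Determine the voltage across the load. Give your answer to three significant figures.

The load sits in parallel with R2: R2‖R_L = (8.20 × 14.1) / (8.20 + 14.1) = 5.185 kΩ.
V_out = 33.8 × 5.185 / (3.22 + 5.185) = 33.8 × 5.185/8.405 = 20.9 V.

V_out ≈ 20.9 V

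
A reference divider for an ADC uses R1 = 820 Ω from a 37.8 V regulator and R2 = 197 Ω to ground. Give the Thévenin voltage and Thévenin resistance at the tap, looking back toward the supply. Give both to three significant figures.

V_th = 7.32 V, R_th = 159 Ω

V_th is the open-circuit tap voltage: 37.8 × 197/(820 + 197) = 7.32 V.
With the supply zeroed, R1 and R2 appear in parallel from the tap: R_th = R1‖R2 = (820 × 197)/1017 = 159 Ω.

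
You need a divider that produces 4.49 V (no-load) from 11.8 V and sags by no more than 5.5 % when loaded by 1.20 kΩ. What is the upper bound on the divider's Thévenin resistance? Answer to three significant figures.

Loading drop = R_th/(R_th + R_L) ≤ 0.0550, so R_th ≤ R_L · ε/(1−ε) = 1.20 kΩ × 0.0550/0.9450 = 69.8 Ω.
(Any R1, R2 with R2/(R1+R2) = 0.381 and R1‖R2 ≤ 69.8 Ω will meet the spec.)

R_th ≤ 69.8 Ω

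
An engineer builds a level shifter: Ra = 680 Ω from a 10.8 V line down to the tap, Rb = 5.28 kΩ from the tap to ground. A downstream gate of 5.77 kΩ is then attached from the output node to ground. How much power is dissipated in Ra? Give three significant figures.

Total resistance from the source is Ra + (Rb‖R_L) = 3437 Ω, so I = 10.8/3437 Ω = 3.142 mA.
P = I²·Ra = (3.142 mA)² × 680 Ω = 6.71 mW.

P ≈ 6.71 mW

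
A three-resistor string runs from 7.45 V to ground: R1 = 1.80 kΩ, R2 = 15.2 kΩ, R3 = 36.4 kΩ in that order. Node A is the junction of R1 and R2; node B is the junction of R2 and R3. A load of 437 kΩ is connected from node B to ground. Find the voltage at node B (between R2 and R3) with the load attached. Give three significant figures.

At node B, R3 is in parallel with the load: R3‖R_L = 33.60 kΩ.
Below node A the resistance is R2 + (R3‖R_L) = 48.80 kΩ, so V_A = 7.45 × 48.80/50.60 = 7.185 V.
Then V_B = V_A × (R3‖R_L)/(R2 + R3‖R_L) = 7.185 × 33.60/48.80 = 4.95 V.

V ≈ 4.95 V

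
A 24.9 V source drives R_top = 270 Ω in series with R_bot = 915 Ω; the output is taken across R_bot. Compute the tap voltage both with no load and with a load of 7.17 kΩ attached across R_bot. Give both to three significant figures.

Unloaded: 19.2 V; loaded: 18.7 V

Open-circuit: V = 24.9 × 915/(270 + 915) = 19.2 V.
With the load, R_bot becomes R_bot‖R_L = 811.4 Ω, so V = 24.9 × 811.4/1081 = 18.7 V.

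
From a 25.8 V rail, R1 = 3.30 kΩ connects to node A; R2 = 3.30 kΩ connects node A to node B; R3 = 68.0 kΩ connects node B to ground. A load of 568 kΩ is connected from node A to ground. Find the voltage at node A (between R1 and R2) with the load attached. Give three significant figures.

V ≈ 24.5 V

Below node A the series string R2+R3 = 71.30 kΩ sits in parallel with the 568 kΩ load: 63.35 kΩ.
V_A = 25.8 × 63.35/(3.30 + 63.35) = 24.5 V.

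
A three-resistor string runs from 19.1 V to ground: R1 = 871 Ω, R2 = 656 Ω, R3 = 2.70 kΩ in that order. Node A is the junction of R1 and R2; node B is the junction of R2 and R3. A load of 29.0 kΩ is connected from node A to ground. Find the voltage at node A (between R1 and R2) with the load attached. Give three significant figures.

Below node A the series string R2+R3 = 3356 Ω sits in parallel with the 29000 Ω load: 3008 Ω.
V_A = 19.1 × 3008/(871 + 3008) = 14.8 V.

V ≈ 14.8 V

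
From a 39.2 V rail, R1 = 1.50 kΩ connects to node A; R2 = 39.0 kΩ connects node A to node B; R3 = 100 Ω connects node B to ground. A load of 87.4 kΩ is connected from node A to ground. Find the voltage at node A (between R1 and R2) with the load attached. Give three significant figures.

V ≈ 37.1 V

Below node A the series string R2+R3 = 39100 Ω sits in parallel with the 87400 Ω load: 27010 Ω.
V_A = 39.2 × 27010/(1500 + 27010) = 37.1 V.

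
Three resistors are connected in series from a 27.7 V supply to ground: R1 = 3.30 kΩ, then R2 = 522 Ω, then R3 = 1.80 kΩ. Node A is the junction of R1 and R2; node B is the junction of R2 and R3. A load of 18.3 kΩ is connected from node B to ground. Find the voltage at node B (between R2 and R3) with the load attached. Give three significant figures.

At node B, R3 is in parallel with the load: R3‖R_L = 1639 Ω.
Below node A the resistance is R2 + (R3‖R_L) = 2161 Ω, so V_A = 27.7 × 2161/5461 = 10.96 V.
Then V_B = V_A × (R3‖R_L)/(R2 + R3‖R_L) = 10.96 × 1639/2161 = 8.31 V.

V ≈ 8.31 V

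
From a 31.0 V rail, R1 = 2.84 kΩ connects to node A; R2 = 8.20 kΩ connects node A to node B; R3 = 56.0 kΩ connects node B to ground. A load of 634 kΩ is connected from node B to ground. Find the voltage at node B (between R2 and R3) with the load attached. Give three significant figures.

V ≈ 25.5 V

At node B, R3 is in parallel with the load: R3‖R_L = 51.46 kΩ.
Below node A the resistance is R2 + (R3‖R_L) = 59.66 kΩ, so V_A = 31.0 × 59.66/62.50 = 29.59 V.
Then V_B = V_A × (R3‖R_L)/(R2 + R3‖R_L) = 29.59 × 51.46/59.66 = 25.5 V.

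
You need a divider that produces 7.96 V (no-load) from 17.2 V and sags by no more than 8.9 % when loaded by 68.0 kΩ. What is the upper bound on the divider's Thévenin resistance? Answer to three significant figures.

Loading drop = R_th/(R_th + R_L) ≤ 0.0890, so R_th ≤ R_L · ε/(1−ε) = 68.0 kΩ × 0.0890/0.9110 = 6.64 kΩ.
(Any R1, R2 with R2/(R1+R2) = 0.463 and R1‖R2 ≤ 6.64 kΩ will meet the spec.)

R_th ≤ 6.64 kΩ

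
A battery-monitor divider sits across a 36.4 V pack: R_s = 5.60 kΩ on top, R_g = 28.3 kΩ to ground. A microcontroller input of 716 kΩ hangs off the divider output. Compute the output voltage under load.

The load sits in parallel with R_g: R_g‖R_L = (28.3 × 716) / (28.3 + 716) = 27.22 kΩ.
V_out = 36.4 × 27.22 / (5.60 + 27.22) = 36.4 × 27.22/32.82 = 30.2 V.

V_out ≈ 30.2 V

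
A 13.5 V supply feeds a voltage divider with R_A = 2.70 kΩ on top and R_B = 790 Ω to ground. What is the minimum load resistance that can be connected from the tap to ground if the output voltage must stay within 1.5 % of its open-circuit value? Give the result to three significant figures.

Output resistance R_th = R_A‖R_B = (2700 × 790)/3490 = 611.2 Ω.
The fractional drop is R_th/(R_th + R_L); requiring this ≤ 0.0150 gives R_L ≥ R_th(1/0.0150 − 1) = 611.2 × 65.67 = 40.1 kΩ.

R_L(min) ≈ 40.1 kΩ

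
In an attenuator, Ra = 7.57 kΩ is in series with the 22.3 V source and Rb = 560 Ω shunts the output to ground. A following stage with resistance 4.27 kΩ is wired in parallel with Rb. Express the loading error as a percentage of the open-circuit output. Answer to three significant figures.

The divider's output (Thévenin) resistance is Ra‖Rb = 521.4 Ω.
Fractional drop under load = R_th/(R_th + R_L) = 521.4 / (521.4 + 4270) = 0.1088.
So the output falls by 10.9 %.

10.9 %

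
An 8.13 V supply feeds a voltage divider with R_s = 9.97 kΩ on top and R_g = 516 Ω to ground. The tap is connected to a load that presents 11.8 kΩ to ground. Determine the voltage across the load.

V_out ≈ 0.384 V

The load sits in parallel with R_g: R_g‖R_L = (516 × 11800) / (516 + 11800) = 494.4 Ω.
V_out = 8.13 × 494.4 / (9970 + 494.4) = 8.13 × 494.4/10460 = 0.384 V.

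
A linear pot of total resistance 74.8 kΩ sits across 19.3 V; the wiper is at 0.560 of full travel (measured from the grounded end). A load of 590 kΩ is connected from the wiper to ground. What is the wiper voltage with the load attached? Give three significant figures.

V ≈ 10.5 V

The wiper splits the pot into (1−α)R = 32.91 kΩ above and αR = 41.89 kΩ below.
Lower section ‖ load = 39.11 kΩ.
V_wiper = 19.3 × 39.11/(32.91 + 39.11) = 10.5 V.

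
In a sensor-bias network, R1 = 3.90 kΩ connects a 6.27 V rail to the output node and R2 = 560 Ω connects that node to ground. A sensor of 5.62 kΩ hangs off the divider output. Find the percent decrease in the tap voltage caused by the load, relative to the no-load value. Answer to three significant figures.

The divider's output (Thévenin) resistance is R1‖R2 = 489.7 Ω.
Fractional drop under load = R_th/(R_th + R_L) = 489.7 / (489.7 + 5620) = 0.08015.
So the output falls by 8.01 %.

8.01 %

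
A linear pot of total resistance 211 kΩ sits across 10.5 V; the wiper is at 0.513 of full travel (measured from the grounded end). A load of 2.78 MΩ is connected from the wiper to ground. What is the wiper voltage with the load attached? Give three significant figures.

The wiper splits the pot into (1−α)R = 102.8 kΩ above and αR = 108.2 kΩ below.
Lower section ‖ load = 104.2 kΩ.
V_wiper = 10.5 × 104.2/(102.8 + 104.2) = 5.29 V.

V ≈ 5.29 V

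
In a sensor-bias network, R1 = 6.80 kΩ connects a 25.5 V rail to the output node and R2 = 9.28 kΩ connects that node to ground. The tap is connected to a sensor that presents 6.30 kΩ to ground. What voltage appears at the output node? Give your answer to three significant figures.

The load sits in parallel with R2: R2‖R_L = (9.28 × 6.30) / (9.28 + 6.30) = 3.753 kΩ.
V_out = 25.5 × 3.753 / (6.80 + 3.753) = 25.5 × 3.753/10.55 = 9.07 V.

V_out ≈ 9.07 V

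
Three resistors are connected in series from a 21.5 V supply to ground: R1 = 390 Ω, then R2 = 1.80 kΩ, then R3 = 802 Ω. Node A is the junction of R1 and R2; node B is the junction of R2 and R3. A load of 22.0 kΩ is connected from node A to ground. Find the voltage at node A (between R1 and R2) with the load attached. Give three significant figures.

Below node A the series string R2+R3 = 2602 Ω sits in parallel with the 22000 Ω load: 2327 Ω.
V_A = 21.5 × 2327/(390 + 2327) = 18.4 V.

V ≈ 18.4 V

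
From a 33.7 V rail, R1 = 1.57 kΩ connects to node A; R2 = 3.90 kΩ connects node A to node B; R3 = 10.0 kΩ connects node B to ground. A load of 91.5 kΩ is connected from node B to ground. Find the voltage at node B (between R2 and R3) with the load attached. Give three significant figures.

At node B, R3 is in parallel with the load: R3‖R_L = 9.015 kΩ.
Below node A the resistance is R2 + (R3‖R_L) = 12.91 kΩ, so V_A = 33.7 × 12.91/14.48 = 30.05 V.
Then V_B = V_A × (R3‖R_L)/(R2 + R3‖R_L) = 30.05 × 9.015/12.91 = 21.0 V.

V ≈ 21.0 V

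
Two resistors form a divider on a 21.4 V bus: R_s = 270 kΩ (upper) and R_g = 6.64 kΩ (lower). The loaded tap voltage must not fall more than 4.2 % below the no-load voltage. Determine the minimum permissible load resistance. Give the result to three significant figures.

R_L(min) ≈ 148 kΩ

Output resistance R_th = R_s‖R_g = (270 × 6.64)/276.6 = 6.481 kΩ.
The fractional drop is R_th/(R_th + R_L); requiring this ≤ 0.0420 gives R_L ≥ R_th(1/0.0420 − 1) = 6.481 × 22.81 = 148 kΩ.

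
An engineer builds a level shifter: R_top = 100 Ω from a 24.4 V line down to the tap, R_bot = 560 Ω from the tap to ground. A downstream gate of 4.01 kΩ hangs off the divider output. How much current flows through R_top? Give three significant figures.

I ≈ 41.3 mA

R_bot‖R_L = 491.4 Ω, so the source sees R_top + R_bot‖R_L = 591.4 Ω.
I = 24.4 V / 591.4 Ω = 41.3 mA.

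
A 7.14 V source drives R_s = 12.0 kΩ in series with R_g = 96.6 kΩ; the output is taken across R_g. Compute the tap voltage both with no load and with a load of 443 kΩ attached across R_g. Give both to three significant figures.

Unloaded: 6.35 V; loaded: 6.20 V

Open-circuit: V = 7.14 × 96.6/(12.0 + 96.6) = 6.35 V.
With the load, R_g becomes R_g‖R_L = 79.31 kΩ, so V = 7.14 × 79.31/91.31 = 6.20 V.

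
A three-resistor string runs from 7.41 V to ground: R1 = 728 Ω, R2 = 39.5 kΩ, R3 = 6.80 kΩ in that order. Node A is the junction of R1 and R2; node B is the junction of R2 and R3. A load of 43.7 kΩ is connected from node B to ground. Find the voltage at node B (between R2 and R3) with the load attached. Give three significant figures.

At node B, R3 is in parallel with the load: R3‖R_L = 5884 Ω.
Below node A the resistance is R2 + (R3‖R_L) = 45380 Ω, so V_A = 7.41 × 45380/46110 = 7.293 V.
Then V_B = V_A × (R3‖R_L)/(R2 + R3‖R_L) = 7.293 × 5884/45380 = 0.946 V.

V ≈ 0.946 V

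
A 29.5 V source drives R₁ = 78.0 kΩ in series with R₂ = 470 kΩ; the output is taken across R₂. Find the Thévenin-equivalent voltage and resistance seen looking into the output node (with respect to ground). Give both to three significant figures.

V_th = 25.3 V, R_th = 66.9 kΩ

V_th is the open-circuit tap voltage: 29.5 × 470/(78.0 + 470) = 25.3 V.
With the supply zeroed, R₁ and R₂ appear in parallel from the tap: R_th = R₁‖R₂ = (78.0 × 470)/548.0 = 66.9 kΩ.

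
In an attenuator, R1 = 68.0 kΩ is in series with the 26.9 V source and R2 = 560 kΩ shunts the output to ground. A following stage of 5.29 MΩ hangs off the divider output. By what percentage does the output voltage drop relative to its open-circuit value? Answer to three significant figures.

The divider's output (Thévenin) resistance is R1‖R2 = 60.64 kΩ.
Fractional drop under load = R_th/(R_th + R_L) = 60.64 / (60.64 + 5290) = 0.01133.
So the output falls by 1.13 %.

1.13 %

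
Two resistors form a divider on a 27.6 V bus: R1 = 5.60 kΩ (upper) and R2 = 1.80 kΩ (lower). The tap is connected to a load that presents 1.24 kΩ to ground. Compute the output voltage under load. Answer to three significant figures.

V_out ≈ 3.20 V

The load sits in parallel with R2: R2‖R_L = (1.80 × 1.24) / (1.80 + 1.24) = 0.7342 kΩ.
V_out = 27.6 × 0.7342 / (5.60 + 0.7342) = 27.6 × 0.7342/6.334 = 3.20 V.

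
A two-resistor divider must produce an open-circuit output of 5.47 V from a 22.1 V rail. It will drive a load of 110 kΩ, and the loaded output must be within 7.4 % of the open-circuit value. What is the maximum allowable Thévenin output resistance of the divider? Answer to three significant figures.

Loading drop = R_th/(R_th + R_L) ≤ 0.0740, so R_th ≤ R_L · ε/(1−ε) = 110 kΩ × 0.0740/0.9260 = 8.79 kΩ.

R_th ≤ 8.79 kΩ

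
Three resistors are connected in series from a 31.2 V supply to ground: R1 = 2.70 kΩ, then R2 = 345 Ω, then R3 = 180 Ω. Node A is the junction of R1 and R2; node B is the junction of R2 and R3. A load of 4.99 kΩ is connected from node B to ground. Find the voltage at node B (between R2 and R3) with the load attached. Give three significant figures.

At node B, R3 is in parallel with the load: R3‖R_L = 173.7 Ω.
Below node A the resistance is R2 + (R3‖R_L) = 518.7 Ω, so V_A = 31.2 × 518.7/3219 = 5.028 V.
Then V_B = V_A × (R3‖R_L)/(R2 + R3‖R_L) = 5.028 × 173.7/518.7 = 1.68 V.

V ≈ 1.68 V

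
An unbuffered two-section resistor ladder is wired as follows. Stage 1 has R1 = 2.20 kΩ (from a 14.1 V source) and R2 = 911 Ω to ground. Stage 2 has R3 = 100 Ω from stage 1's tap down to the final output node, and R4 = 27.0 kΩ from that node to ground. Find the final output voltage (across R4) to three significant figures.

V_out ≈ 4.02 V

Stage 2 presents R3+R4 = 27100 Ω as a load on stage 1's tap.
Stage 1's lower leg becomes R2‖(R3+R4) = 881.4 Ω, so V_mid = 14.1 × 881.4/3081 = 4.033 V.
Stage 2 is itself unloaded: V_out = V_mid × R4/(R3+R4) = 4.033 × 27000/27100 = 4.02 V.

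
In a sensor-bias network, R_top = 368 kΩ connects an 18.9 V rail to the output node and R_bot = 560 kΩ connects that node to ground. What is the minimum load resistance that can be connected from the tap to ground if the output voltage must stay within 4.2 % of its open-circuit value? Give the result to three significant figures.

R_L(min) ≈ 5.07 MΩ

Output resistance R_th = R_top‖R_bot = (368 × 560)/928.0 = 222.1 kΩ.
The fractional drop is R_th/(R_th + R_L); requiring this ≤ 0.0420 gives R_L ≥ R_th(1/0.0420 − 1) = 222.1 × 22.81 = 5.07 MΩ.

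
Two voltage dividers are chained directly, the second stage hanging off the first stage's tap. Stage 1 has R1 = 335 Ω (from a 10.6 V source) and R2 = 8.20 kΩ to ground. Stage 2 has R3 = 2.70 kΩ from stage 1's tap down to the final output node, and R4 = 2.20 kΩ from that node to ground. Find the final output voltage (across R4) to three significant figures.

Stage 2 presents R3+R4 = 4900 Ω as a load on stage 1's tap.
Stage 1's lower leg becomes R2‖(R3+R4) = 3067 Ω, so V_mid = 10.6 × 3067/3402 = 9.556 V.
Stage 2 is itself unloaded: V_out = V_mid × R4/(R3+R4) = 9.556 × 2200/4900 = 4.29 V.

V_out ≈ 4.29 V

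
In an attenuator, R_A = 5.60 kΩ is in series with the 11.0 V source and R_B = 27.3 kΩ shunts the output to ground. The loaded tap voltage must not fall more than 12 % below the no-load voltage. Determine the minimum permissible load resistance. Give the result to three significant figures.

R_L(min) ≈ 34.1 kΩ

Output resistance R_th = R_A‖R_B = (5.60 × 27.3)/32.90 = 4.647 kΩ.
The fractional drop is R_th/(R_th + R_L); requiring this ≤ 0.120 gives R_L ≥ R_th(1/0.120 − 1) = 4.647 × 7.333 = 34.1 kΩ.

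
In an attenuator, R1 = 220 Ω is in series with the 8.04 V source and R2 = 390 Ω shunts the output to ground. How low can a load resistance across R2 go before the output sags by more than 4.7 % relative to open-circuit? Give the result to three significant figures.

R_L(min) ≈ 2.85 kΩ

Output resistance R_th = R1‖R2 = (220 × 390)/610.0 = 140.7 Ω.
The fractional drop is R_th/(R_th + R_L); requiring this ≤ 0.0470 gives R_L ≥ R_th(1/0.0470 − 1) = 140.7 × 20.28 = 2.85 kΩ.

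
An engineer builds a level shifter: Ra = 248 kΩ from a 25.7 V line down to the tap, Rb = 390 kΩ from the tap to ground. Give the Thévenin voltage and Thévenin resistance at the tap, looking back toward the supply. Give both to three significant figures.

V_th is the open-circuit tap voltage: 25.7 × 390/(248 + 390) = 15.7 V.
With the supply zeroed, Ra and Rb appear in parallel from the tap: R_th = Ra‖Rb = (248 × 390)/638.0 = 152 kΩ.

V_th = 15.7 V, R_th = 152 kΩ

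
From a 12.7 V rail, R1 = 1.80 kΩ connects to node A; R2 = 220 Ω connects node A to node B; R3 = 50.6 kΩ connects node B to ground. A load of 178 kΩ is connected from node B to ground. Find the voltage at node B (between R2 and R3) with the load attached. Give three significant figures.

V ≈ 12.1 V

At node B, R3 is in parallel with the load: R3‖R_L = 39400 Ω.
Below node A the resistance is R2 + (R3‖R_L) = 39620 Ω, so V_A = 12.7 × 39620/41420 = 12.15 V.
Then V_B = V_A × (R3‖R_L)/(R2 + R3‖R_L) = 12.15 × 39400/39620 = 12.1 V.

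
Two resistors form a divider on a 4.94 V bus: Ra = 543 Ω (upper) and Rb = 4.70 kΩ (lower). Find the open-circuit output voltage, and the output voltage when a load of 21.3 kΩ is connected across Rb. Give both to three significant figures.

Open-circuit: V = 4.94 × 4700/(543 + 4700) = 4.43 V.
With the load, Rb becomes Rb‖R_L = 3850 Ω, so V = 4.94 × 3850/4393 = 4.33 V.

Unloaded: 4.43 V; loaded: 4.33 V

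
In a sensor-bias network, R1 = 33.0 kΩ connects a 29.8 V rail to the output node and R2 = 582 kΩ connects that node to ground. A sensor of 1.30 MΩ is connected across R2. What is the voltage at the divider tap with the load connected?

V_out ≈ 27.5 V

The load sits in parallel with R2: R2‖R_L = (582 × 1300) / (582 + 1300) = 402.0 kΩ.
V_out = 29.8 × 402.0 / (33.0 + 402.0) = 29.8 × 402.0/435.0 = 27.5 V.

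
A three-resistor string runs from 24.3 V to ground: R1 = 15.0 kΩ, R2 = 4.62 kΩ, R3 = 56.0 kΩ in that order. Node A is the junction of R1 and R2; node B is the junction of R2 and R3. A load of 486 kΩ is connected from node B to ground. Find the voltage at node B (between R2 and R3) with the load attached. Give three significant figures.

At node B, R3 is in parallel with the load: R3‖R_L = 50.21 kΩ.
Below node A the resistance is R2 + (R3‖R_L) = 54.83 kΩ, so V_A = 24.3 × 54.83/69.83 = 19.08 V.
Then V_B = V_A × (R3‖R_L)/(R2 + R3‖R_L) = 19.08 × 50.21/54.83 = 17.5 V.

V ≈ 17.5 V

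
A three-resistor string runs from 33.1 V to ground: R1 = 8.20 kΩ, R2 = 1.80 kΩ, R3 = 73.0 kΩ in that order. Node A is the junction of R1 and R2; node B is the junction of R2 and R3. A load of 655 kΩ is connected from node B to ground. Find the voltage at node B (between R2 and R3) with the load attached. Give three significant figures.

V ≈ 28.7 V

At node B, R3 is in parallel with the load: R3‖R_L = 65.68 kΩ.
Below node A the resistance is R2 + (R3‖R_L) = 67.48 kΩ, so V_A = 33.1 × 67.48/75.68 = 29.51 V.
Then V_B = V_A × (R3‖R_L)/(R2 + R3‖R_L) = 29.51 × 65.68/67.48 = 28.7 V.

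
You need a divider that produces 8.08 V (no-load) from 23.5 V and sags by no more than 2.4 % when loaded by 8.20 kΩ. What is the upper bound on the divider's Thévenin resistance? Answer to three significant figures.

Loading drop = R_th/(R_th + R_L) ≤ 0.0240, so R_th ≤ R_L · ε/(1−ε) = 8.20 kΩ × 0.0240/0.9760 = 202 Ω.
(Any R1, R2 with R2/(R1+R2) = 0.344 and R1‖R2 ≤ 202 Ω will meet the spec.)

R_th ≤ 202 Ω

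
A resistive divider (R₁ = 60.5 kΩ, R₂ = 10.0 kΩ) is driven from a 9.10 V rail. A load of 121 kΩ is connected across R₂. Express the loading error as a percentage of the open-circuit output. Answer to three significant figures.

6.62 %

The divider's output (Thévenin) resistance is R₁‖R₂ = 8.582 kΩ.
Fractional drop under load = R_th/(R_th + R_L) = 8.582 / (8.582 + 121) = 0.06623.
So the output falls by 6.62 %.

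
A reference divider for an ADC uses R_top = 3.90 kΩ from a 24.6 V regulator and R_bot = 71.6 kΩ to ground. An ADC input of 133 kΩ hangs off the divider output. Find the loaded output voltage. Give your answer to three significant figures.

The load sits in parallel with R_bot: R_bot‖R_L = (71.6 × 133) / (71.6 + 133) = 46.54 kΩ.
V_out = 24.6 × 46.54 / (3.90 + 46.54) = 24.6 × 46.54/50.44 = 22.7 V.
(Unloaded it would have been 23.3 V.)

V_out ≈ 22.7 V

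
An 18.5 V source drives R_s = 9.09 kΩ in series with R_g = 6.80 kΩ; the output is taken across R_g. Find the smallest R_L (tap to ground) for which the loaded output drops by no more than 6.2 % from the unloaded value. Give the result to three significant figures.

R_L(min) ≈ 58.9 kΩ

Output resistance R_th = R_s‖R_g = (9.09 × 6.80)/15.89 = 3.890 kΩ.
The fractional drop is R_th/(R_th + R_L); requiring this ≤ 0.0620 gives R_L ≥ R_th(1/0.0620 − 1) = 3.890 × 15.13 = 58.9 kΩ.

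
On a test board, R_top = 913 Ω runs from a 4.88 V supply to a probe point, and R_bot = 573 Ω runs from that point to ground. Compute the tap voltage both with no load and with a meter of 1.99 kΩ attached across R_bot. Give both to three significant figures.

Open-circuit: V = 4.88 × 573/(913 + 573) = 1.88 V.
With the load, R_bot becomes R_bot‖R_L = 444.9 Ω, so V = 4.88 × 444.9/1358 = 1.60 V.

Unloaded: 1.88 V; loaded: 1.60 V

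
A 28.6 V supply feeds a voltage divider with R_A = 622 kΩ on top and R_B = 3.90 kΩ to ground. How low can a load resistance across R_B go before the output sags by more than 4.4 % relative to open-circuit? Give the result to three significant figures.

R_L(min) ≈ 84.2 kΩ

Output resistance R_th = R_A‖R_B = (622 × 3.90)/625.9 = 3.876 kΩ.
The fractional drop is R_th/(R_th + R_L); requiring this ≤ 0.0440 gives R_L ≥ R_th(1/0.0440 − 1) = 3.876 × 21.73 = 84.2 kΩ.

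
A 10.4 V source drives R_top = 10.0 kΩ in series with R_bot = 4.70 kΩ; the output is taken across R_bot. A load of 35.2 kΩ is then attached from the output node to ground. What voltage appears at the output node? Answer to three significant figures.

The load sits in parallel with R_bot: R_bot‖R_L = (4.70 × 35.2) / (4.70 + 35.2) = 4.146 kΩ.
V_out = 10.4 × 4.146 / (10.0 + 4.146) = 10.4 × 4.146/14.15 = 3.05 V.

V_out ≈ 3.05 V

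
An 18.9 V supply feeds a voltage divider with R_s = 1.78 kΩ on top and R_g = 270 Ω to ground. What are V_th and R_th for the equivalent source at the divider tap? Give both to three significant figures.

V_th = 2.49 V, R_th = 234 Ω

V_th is the open-circuit tap voltage: 18.9 × 270/(1780 + 270) = 2.49 V.
With the supply zeroed, R_s and R_g appear in parallel from the tap: R_th = R_s‖R_g = (1780 × 270)/2050 = 234 Ω.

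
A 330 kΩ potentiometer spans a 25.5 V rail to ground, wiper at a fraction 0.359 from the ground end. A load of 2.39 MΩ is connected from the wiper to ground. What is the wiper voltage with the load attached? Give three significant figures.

The wiper splits the pot into (1−α)R = 211.5 kΩ above and αR = 118.5 kΩ below.
Lower section ‖ load = 112.9 kΩ.
V_wiper = 25.5 × 112.9/(211.5 + 112.9) = 8.87 V.

V ≈ 8.87 V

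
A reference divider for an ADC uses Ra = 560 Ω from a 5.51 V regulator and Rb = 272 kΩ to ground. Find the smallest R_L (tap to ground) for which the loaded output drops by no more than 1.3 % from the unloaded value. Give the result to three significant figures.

R_L(min) ≈ 42.4 kΩ

Output resistance R_th = Ra‖Rb = (560 × 272000)/272600 = 558.8 Ω.
The fractional drop is R_th/(R_th + R_L); requiring this ≤ 0.0130 gives R_L ≥ R_th(1/0.0130 − 1) = 558.8 × 75.92 = 42.4 kΩ.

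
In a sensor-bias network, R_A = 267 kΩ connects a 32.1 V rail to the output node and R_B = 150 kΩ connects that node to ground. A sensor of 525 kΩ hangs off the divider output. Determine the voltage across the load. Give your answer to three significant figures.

V_out ≈ 9.76 V

The load sits in parallel with R_B: R_B‖R_L = (150 × 525) / (150 + 525) = 116.7 kΩ.
V_out = 32.1 × 116.7 / (267 + 116.7) = 32.1 × 116.7/383.7 = 9.76 V.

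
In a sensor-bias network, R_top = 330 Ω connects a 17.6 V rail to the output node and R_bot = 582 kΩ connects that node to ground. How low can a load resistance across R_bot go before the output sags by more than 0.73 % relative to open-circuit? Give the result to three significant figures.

Output resistance R_th = R_top‖R_bot = (330 × 582000)/582300 = 329.8 Ω.
The fractional drop is R_th/(R_th + R_L); requiring this ≤ 0.00730 gives R_L ≥ R_th(1/0.00730 − 1) = 329.8 × 136.0 = 44.9 kΩ.

R_L(min) ≈ 44.9 kΩ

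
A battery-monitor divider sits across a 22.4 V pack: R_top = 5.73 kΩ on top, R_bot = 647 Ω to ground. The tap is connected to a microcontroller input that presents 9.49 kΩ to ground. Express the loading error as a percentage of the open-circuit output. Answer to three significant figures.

5.77 %

The divider's output (Thévenin) resistance is R_top‖R_bot = 581.4 Ω.
Fractional drop under load = R_th/(R_th + R_L) = 581.4 / (581.4 + 9490) = 0.05772.
So the output falls by 5.77 %.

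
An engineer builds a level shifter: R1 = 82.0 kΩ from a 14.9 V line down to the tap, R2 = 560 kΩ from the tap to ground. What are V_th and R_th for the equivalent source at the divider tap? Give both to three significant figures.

V_th is the open-circuit tap voltage: 14.9 × 560/(82.0 + 560) = 13.0 V.
With the supply zeroed, R1 and R2 appear in parallel from the tap: R_th = R1‖R2 = (82.0 × 560)/642.0 = 71.5 kΩ.

V_th = 13.0 V, R_th = 71.5 kΩ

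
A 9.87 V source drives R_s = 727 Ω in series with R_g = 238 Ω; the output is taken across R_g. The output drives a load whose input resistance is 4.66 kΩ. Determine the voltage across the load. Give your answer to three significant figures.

The load sits in parallel with R_g: R_g‖R_L = (238 × 4660) / (238 + 4660) = 226.4 Ω.
V_out = 9.87 × 226.4 / (727 + 226.4) = 9.87 × 226.4/953.4 = 2.34 V.
(Unloaded it would have been 2.43 V.)

V_out ≈ 2.34 V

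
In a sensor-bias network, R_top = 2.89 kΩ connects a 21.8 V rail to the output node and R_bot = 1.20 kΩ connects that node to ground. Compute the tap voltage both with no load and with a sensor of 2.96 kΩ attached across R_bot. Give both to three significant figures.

Unloaded: 6.40 V; loaded: 4.97 V

Open-circuit: V = 21.8 × 1.20/(2.89 + 1.20) = 6.40 V.
With the load, R_bot becomes R_bot‖R_L = 0.8538 kΩ, so V = 21.8 × 0.8538/3.744 = 4.97 V.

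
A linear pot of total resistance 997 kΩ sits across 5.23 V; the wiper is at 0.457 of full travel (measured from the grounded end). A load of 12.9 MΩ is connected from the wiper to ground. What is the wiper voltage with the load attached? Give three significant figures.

V ≈ 2.35 V

The wiper splits the pot into (1−α)R = 541.4 kΩ above and αR = 455.6 kΩ below.
Lower section ‖ load = 440.1 kΩ.
V_wiper = 5.23 × 440.1/(541.4 + 440.1) = 2.35 V.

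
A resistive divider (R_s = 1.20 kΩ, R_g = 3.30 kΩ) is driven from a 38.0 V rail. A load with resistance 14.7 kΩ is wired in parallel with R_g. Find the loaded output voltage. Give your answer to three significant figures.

V_out ≈ 26.3 V

The load sits in parallel with R_g: R_g‖R_L = (3.30 × 14.7) / (3.30 + 14.7) = 2.695 kΩ.
V_out = 38.0 × 2.695 / (1.20 + 2.695) = 38.0 × 2.695/3.895 = 26.3 V.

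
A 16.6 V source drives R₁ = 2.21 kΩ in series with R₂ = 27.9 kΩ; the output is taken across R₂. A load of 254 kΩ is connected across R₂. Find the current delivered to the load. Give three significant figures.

I_L ≈ 0.0601 mA

R₂‖R_L = 25.14 kΩ; V_out = 16.6 × 25.14/27.35 = 15.26 V.
I_L = V_out / R_L = 15.26 / 254 kΩ = 0.0601 mA.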